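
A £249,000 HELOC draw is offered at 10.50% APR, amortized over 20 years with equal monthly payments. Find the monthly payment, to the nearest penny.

£2,485.97

Monthly rate = 10.5%/12 = 0.0087500; payment = 249,000 × 0.0087500 / (1 − (1+0.0087500)^−240) = £2,485.97.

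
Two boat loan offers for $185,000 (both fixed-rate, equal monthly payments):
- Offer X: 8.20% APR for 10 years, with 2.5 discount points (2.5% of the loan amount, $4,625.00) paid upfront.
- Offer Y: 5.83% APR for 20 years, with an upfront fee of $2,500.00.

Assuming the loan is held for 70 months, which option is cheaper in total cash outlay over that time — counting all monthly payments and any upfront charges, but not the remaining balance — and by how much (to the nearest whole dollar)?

Offer X: at 8.20% the monthly rate is 0.0068333, so the payment is 185,000 × 0.0068333 / (1 − 1.0068333^−120) = $2,264.16.
Offer Y: at 5.83% the monthly rate is 0.0048583, so the payment is 185,000 × 0.0048583 / (1 − 1.0048583^−240) = $1,307.32.
Over 70 months: Offer X costs 70 × $2,264.16 + $4,625.00 = $163,116.20; Offer Y costs 70 × $1,307.32 + $2,500.00 = $94,012.40.
Offer Y is cheaper by $163,116.20 − $94,012.40 = $69,103.80.

Offer Y by $69,104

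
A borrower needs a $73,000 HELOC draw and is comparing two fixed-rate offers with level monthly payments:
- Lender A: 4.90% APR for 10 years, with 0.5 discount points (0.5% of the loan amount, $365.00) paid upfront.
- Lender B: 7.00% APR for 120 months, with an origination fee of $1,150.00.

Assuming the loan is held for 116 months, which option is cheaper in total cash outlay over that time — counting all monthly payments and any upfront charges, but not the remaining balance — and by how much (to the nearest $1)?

Lender A: monthly rate = 4.9%/12 = 0.0040833; payment = 73,000 × 0.0040833 / (1 − (1+0.0040833)^−120) = $770.71.
Lender B: monthly rate = 7%/12 = 0.0058333; payment = 73,000 × 0.0058333 / (1 − (1+0.0058333)^−120) = $847.59.
Over 116 months: Lender A costs 116 × $770.71 + $365.00 = $89,767.36; Lender B costs 116 × $847.59 + $1,150.00 = $99,470.44.
Lender A is cheaper by $99,470.44 − $89,767.36 = $9,703.08.

Lender A by $9,703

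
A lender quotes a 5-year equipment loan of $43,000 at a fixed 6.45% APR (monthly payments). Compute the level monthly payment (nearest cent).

Monthly rate = 6.45%/12 = 0.0053750; payment = 43,000 × 0.0053750 / (1 − (1+0.0053750)^−60) = $840.34.

$840.34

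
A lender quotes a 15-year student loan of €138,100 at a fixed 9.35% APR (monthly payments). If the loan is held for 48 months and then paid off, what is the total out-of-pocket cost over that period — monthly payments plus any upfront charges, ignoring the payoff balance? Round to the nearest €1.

At 9.35% the monthly rate is 0.0077917, so the payment is 138,100 × 0.0077917 / (1 − 1.0077917^−180) = €1,429.60.
Total outlay = 48 × €1,429.60 = €68,620.80.

€68,621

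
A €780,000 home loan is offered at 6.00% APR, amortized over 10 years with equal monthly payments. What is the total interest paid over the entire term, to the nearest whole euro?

€259,152

Monthly rate = 6%/12 = 0.0050000; payment = 780,000 × 0.0050000 / (1 − (1+0.0050000)^−120) = €8,659.60.
Total paid = 120 × €8,659.60 = €1,039,152.00; interest = €1,039,152.00 − €780,000 = €259,152.00.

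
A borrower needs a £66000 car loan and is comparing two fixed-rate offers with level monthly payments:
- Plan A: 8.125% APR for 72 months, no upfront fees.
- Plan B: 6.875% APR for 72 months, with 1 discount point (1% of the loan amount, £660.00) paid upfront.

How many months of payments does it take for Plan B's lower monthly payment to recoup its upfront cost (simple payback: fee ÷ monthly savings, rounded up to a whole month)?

17 months

Plan A: monthly rate = 8.125%/12 = 0.0067708; payment = 66,000 × 0.0067708 / (1 − (1+0.0067708)^−72) = £1,161.23.
Plan B: monthly rate = 6.875%/12 = 0.0057292; payment = 66,000 × 0.0057292 / (1 − (1+0.0057292)^−72) = £1,121.28.
Monthly savings = £1,161.23 − £1,121.28 = £39.95.
Break-even = £660.00 / £39.95 = 16.52 → 17 months.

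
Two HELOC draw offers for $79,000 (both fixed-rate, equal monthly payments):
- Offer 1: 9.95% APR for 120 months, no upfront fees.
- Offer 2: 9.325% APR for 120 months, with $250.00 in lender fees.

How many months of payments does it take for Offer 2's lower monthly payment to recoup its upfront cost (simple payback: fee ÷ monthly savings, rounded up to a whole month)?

Offer 1: at 9.95% the monthly rate is 0.0082917, so the payment is 79,000 × 0.0082917 / (1 − 1.0082917^−120) = $1,041.80.
Offer 2: monthly rate = 9.325%/12 = 0.0077708; payment = 79,000 × 0.0077708 / (1 − (1+0.0077708)^−120) = $1,014.69.
Monthly savings = $1,041.80 − $1,014.69 = $27.11.
Break-even = $250.00 / $27.11 = 9.22 → 10 months.

10 months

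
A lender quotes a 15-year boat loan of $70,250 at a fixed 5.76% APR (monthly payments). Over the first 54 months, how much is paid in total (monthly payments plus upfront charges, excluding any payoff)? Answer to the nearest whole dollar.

$31,522

Monthly rate = 5.76%/12 = 0.0048000; payment = 70,250 × 0.0048000 / (1 − (1+0.0048000)^−180) = $583.74.
Total outlay = 54 × $583.74 = $31,521.96.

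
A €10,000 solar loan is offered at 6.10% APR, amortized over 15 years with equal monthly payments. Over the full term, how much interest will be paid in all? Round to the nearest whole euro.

At 6.10% the monthly rate is 0.0050833, so the payment is 10,000 × 0.0050833 / (1 − 1.0050833^−180) = €84.93.
Total paid = 180 × €84.93 = €15,287.40; interest = €15,287.40 − €10,000 = €5,287.40.

€5,287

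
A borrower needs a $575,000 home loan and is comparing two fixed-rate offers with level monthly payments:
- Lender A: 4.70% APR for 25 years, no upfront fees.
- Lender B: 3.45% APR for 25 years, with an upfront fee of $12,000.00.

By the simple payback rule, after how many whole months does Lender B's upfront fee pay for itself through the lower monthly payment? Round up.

31 months

Lender A: at 4.70% the monthly rate is 0.0039167, so the payment is 575,000 × 0.0039167 / (1 − 1.0039167^−300) = $3,261.66.
Lender B: monthly rate = 3.45%/12 = 0.0028750; payment = 575,000 × 0.0028750 / (1 − (1+0.0028750)^−300) = $2,863.19.
Monthly savings = $3,261.66 − $2,863.19 = $398.47.
Break-even = $12,000.00 / $398.47 = 30.12 → 31 months.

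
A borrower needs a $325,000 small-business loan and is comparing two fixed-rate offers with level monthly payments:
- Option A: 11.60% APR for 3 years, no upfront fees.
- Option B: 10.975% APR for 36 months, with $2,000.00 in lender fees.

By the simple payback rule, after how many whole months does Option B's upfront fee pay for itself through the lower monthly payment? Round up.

Option A: at 11.60% the monthly rate is 0.0096667, so the payment is 325,000 × 0.0096667 / (1 − 1.0096667^−36) = $10,732.67.
Option B: monthly rate = 10.975%/12 = 0.0091458; payment = 325,000 × 0.0091458 / (1 − (1+0.0091458)^−36) = $10,636.24.
Monthly savings = $10,732.67 − $10,636.24 = $96.43.
Break-even = $2,000.00 / $96.43 = 20.74 → 21 months.

21 months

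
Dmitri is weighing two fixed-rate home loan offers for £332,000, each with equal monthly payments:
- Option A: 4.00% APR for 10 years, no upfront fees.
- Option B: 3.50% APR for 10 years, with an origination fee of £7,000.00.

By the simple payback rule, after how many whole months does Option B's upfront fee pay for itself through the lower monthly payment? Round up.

Option A: monthly rate = 4%/12 = 0.0033333; payment = 332,000 × 0.0033333 / (1 − (1+0.0033333)^−120) = £3,361.34.
Option B: at 3.50% the monthly rate is 0.0029167, so the payment is 332,000 × 0.0029167 / (1 − 1.0029167^−120) = £3,283.01.
Monthly savings = £3,361.34 − £3,283.01 = £78.33.
Break-even = £7,000.00 / £78.33 = 89.37 → 90 months.

90 months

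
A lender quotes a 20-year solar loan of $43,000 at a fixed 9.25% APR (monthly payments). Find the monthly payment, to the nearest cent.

$393.82

Monthly rate = 9.25%/12 = 0.0077083; payment = 43,000 × 0.0077083 / (1 − (1+0.0077083)^−240) = $393.82.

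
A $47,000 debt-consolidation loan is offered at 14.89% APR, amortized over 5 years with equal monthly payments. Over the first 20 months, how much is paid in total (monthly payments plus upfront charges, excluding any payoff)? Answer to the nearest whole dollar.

Monthly rate = 14.89%/12 = 0.0124083; payment = 47,000 × 0.0124083 / (1 − (1+0.0124083)^−60) = $1,115.41.
Total outlay = 20 × $1,115.41 = $22,308.20.

$22,308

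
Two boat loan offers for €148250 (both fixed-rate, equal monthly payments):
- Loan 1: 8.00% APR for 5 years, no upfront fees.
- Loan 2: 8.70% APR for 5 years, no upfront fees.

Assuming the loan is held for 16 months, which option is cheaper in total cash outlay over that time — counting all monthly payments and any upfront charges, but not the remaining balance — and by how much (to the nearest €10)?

Loan 1 by €800

Loan 1: at 8.00% the monthly rate is 0.0066667, so the payment is 148,250 × 0.0066667 / (1 − 1.0066667^−60) = €3,005.98.
Loan 2: monthly rate = 8.7%/12 = 0.0072500; payment = 148,250 × 0.0072500 / (1 − (1+0.0072500)^−60) = €3,055.89.
Over 16 months: Loan 1 costs 16 × €3,005.98 = €48,095.68; Loan 2 costs 16 × €3,055.89 = €48,894.24.
Loan 1 is cheaper by €48,894.24 − €48,095.68 = €798.56.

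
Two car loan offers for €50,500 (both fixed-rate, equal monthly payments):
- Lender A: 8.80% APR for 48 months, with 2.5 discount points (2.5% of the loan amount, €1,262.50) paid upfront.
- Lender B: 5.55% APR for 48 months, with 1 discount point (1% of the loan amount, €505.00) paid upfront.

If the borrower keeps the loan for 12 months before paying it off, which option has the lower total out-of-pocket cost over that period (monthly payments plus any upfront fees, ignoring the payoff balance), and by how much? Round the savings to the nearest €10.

Lender A: monthly rate = 8.8%/12 = 0.0073333; payment = 50,500 × 0.0073333 / (1 − (1+0.0073333)^−48) = €1,251.90.
Lender B: monthly rate = 5.55%/12 = 0.0046250; payment = 50,500 × 0.0046250 / (1 − (1+0.0046250)^−48) = €1,175.60.
Over 12 months: Lender A costs 12 × €1,251.90 + €1,262.50 = €16,285.30; Lender B costs 12 × €1,175.60 + €505.00 = €14,612.20.
Lender B is cheaper by €16,285.30 − €14,612.20 = €1,673.10.

Lender B by €1,670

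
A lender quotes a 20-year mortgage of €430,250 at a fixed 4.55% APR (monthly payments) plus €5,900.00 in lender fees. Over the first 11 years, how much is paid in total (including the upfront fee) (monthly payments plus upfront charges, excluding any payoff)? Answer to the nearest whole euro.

At 4.55% the monthly rate is 0.0037917, so the payment is 430,250 × 0.0037917 / (1 − 1.0037917^−240) = €2,733.60.
Total outlay = 132 × €2,733.60 + €5,900.00 = €366,735.20.

€366,735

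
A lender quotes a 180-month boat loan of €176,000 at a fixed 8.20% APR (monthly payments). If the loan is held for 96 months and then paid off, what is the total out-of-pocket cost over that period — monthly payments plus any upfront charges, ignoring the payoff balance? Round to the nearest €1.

€163,424

Monthly rate = 8.2%/12 = 0.0068333; payment = 176,000 × 0.0068333 / (1 − (1+0.0068333)^−180) = €1,702.33.
Total outlay = 96 × €1,702.33 = €163,423.68.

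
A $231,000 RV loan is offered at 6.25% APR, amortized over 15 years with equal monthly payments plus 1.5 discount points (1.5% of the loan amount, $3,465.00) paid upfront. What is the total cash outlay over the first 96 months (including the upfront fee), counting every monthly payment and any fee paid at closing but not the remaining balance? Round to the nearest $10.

Monthly rate = 6.25%/12 = 0.0052083; payment = 231,000 × 0.0052083 / (1 − (1+0.0052083)^−180) = $1,980.65.
Total outlay = 96 × $1,980.65 + $3,465.00 = $193,607.40.

$193,610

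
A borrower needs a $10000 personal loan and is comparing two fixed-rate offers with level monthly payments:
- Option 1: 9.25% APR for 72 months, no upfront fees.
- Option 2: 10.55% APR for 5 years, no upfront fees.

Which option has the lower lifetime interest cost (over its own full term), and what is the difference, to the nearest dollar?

Option 2 by $157

Option 1: at 9.25% the monthly rate is 0.0077083, so the payment is 10,000 × 0.0077083 / (1 − 1.0077083^−72) = $181.50.
Total interest on Option 1 = 72 × $181.50 − $10,000 = $3,068.00.
Option 2: monthly rate = 10.55%/12 = 0.0087917; payment = 10,000 × 0.0087917 / (1 − (1+0.0087917)^−60) = $215.19.
Total interest on Option 2 = 60 × $215.19 − $10,000 = $2,911.40.
Option 2 is lower by $156.60.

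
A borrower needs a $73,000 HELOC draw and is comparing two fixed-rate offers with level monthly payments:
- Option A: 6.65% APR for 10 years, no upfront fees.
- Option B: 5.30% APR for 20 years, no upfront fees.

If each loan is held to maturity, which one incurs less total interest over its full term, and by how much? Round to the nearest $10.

Option A by $18,410

Option A: monthly rate = 6.65%/12 = 0.0055417; payment = 73,000 × 0.0055417 / (1 − (1+0.0055417)^−120) = $834.48.
Total interest on Option A = 120 × $834.48 − $73,000 = $27,137.60.
Option B: at 5.30% the monthly rate is 0.0044167, so the payment is 73,000 × 0.0044167 / (1 − 1.0044167^−240) = $493.95.
Total interest on Option B = 240 × $493.95 − $73,000 = $45,548.00.
Option A is lower by $18,410.40.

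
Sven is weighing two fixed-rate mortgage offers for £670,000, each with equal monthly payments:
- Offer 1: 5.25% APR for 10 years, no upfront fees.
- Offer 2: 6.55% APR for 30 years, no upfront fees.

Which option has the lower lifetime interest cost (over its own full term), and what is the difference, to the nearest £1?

Offer 1: at 5.25% the monthly rate is 0.0043750, so the payment is 670,000 × 0.0043750 / (1 − 1.0043750^−120) = £7,188.54.
Total interest on Offer 1 = 120 × £7,188.54 − £670,000 = £192,624.80.
Offer 2: monthly rate = 6.55%/12 = 0.0054583; payment = 670,000 × 0.0054583 / (1 − (1+0.0054583)^−360) = £4,256.91.
Total interest on Offer 2 = 360 × £4,256.91 − £670,000 = £862,487.60.
Offer 1 is lower by £669,862.80.

Offer 1 by £669,863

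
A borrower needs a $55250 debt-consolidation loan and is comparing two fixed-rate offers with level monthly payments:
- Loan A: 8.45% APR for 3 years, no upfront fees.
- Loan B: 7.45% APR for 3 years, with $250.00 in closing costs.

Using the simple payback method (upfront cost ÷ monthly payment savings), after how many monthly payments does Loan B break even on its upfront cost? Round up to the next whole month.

10 months

Loan A: at 8.45% the monthly rate is 0.0070417, so the payment is 55,250 × 0.0070417 / (1 − 1.0070417^−36) = $1,742.83.
Loan B: at 7.45% the monthly rate is 0.0062083, so the payment is 55,250 × 0.0062083 / (1 − 1.0062083^−36) = $1,717.35.
Monthly savings = $1,742.83 − $1,717.35 = $25.48.
Break-even = $250.00 / $25.48 = 9.81 → 10 months.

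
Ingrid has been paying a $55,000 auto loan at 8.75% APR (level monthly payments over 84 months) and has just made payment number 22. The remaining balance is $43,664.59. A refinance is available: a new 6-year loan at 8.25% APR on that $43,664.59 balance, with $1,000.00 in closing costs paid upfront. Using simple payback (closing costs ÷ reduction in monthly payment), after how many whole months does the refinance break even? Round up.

10 months

Current payment = 55,000 × 8.75%/12 / (1 − (1+0.0072917)^−84) = $877.94.
Refinanced payment = 43,664.59 × 0.0068750 / (1 − (1+0.0068750)^−72) = $770.92.
Monthly savings = $877.94 − $770.92 = $107.02.
Break-even = $1,000.00 / $107.02 = 9.34 → 10 months.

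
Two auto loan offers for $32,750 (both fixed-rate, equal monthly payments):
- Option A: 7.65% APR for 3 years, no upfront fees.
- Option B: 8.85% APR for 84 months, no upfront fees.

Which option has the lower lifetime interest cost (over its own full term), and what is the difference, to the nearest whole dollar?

Option A: monthly rate = 7.65%/12 = 0.0063750; payment = 32,750 × 0.0063750 / (1 − (1+0.0063750)^−36) = $1,020.99.
Total interest on Option A = 36 × $1,020.99 − $32,750 = $4,005.64.
Option B: monthly rate = 8.85%/12 = 0.0073750; payment = 32,750 × 0.0073750 / (1 − (1+0.0073750)^−84) = $524.43.
Total interest on Option B = 84 × $524.43 − $32,750 = $11,302.12.
Option A is lower by $7,296.48.

Option A by $7,296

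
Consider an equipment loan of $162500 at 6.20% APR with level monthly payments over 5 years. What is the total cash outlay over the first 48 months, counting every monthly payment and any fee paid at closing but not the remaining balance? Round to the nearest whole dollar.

$151,522

Monthly rate = 6.2%/12 = 0.0051667; payment = 162,500 × 0.0051667 / (1 − (1+0.0051667)^−60) = $3,156.71.
Total outlay = 48 × $3,156.71 = $151,522.08.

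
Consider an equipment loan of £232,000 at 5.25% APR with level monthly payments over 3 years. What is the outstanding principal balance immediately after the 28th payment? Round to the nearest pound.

£54,751

With monthly rate i = 5.25%/12 = 0.0043750, the balance after k of n payments is P · [(1+i)^n − (1+i)^k] / [(1+i)^n − 1].
(1+0.0043750)^36 = 1.17017870 and (1+0.0043750)^28 = 1.13001715, so the balance is 232,000 × (1.17017870 − 1.13001715) / (1.17017870 − 1) = £54,751.15.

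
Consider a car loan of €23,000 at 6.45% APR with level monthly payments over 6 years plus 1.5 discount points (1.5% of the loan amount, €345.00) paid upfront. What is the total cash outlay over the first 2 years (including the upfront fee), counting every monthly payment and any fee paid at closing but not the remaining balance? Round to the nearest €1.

€9,611

At 6.45% the monthly rate is 0.0053750, so the payment is 23,000 × 0.0053750 / (1 − 1.0053750^−72) = €386.08.
Total outlay = 24 × €386.08 + €345.00 = €9,610.92.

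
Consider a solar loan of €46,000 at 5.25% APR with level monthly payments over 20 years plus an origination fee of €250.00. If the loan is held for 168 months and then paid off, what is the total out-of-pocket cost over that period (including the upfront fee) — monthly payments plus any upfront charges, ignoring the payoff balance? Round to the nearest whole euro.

€52,325

Monthly rate = 5.25%/12 = 0.0043750; payment = 46,000 × 0.0043750 / (1 − (1+0.0043750)^−240) = €309.97.
Total outlay = 168 × €309.97 + €250.00 = €52,324.96.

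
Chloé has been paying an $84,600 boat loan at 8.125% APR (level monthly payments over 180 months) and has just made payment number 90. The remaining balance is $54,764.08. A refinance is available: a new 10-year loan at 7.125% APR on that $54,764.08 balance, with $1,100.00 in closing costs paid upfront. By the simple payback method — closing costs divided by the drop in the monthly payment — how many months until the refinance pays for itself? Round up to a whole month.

7 months

Current payment = 84,600 × 8.125%/12 / (1 − (1+0.0067708)^−180) = $814.60.
Refinanced payment = 54,764.08 × 0.0059375 / (1 − (1+0.0059375)^−120) = $639.39.
Monthly savings = $814.60 − $639.39 = $175.21.
Break-even = $1,100.00 / $175.21 = 6.28 → 7 months.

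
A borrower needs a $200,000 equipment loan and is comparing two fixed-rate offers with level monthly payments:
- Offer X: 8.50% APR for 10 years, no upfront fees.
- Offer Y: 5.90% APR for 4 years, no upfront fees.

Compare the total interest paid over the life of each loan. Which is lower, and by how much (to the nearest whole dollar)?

Offer X: monthly rate = 8.5%/12 = 0.0070833; payment = 200,000 × 0.0070833 / (1 − (1+0.0070833)^−120) = $2,479.71.
Total interest on Offer X = 120 × $2,479.71 − $200,000 = $97,565.20.
Offer Y: at 5.90% the monthly rate is 0.0049167, so the payment is 200,000 × 0.0049167 / (1 − 1.0049167^−48) = $4,687.84.
Total interest on Offer Y = 48 × $4,687.84 − $200,000 = $25,016.32.
Offer Y is lower by $72,548.88.

Offer Y by $72,549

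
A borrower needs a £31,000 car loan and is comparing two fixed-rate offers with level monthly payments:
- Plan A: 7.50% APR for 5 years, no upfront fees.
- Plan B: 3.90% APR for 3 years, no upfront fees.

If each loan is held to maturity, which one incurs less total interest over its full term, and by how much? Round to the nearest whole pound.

Plan A: monthly rate = 7.5%/12 = 0.0062500; payment = 31,000 × 0.0062500 / (1 − (1+0.0062500)^−60) = £621.18.
Total interest on Plan A = 60 × £621.18 − £31,000 = £6,270.80.
Plan B: monthly rate = 3.9%/12 = 0.0032500; payment = 31,000 × 0.0032500 / (1 − (1+0.0032500)^−36) = £913.87.
Total interest on Plan B = 36 × £913.87 − £31,000 = £1,899.32.
Plan B is lower by £4,371.48.

Plan B by £4,371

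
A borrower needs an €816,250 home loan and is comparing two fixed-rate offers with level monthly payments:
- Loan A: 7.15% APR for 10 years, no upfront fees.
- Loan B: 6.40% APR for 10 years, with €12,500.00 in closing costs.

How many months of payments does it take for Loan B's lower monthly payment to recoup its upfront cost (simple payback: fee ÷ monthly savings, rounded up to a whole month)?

Loan A: monthly rate = 7.15%/12 = 0.0059583; payment = 816,250 × 0.0059583 / (1 − (1+0.0059583)^−120) = €9,540.58.
Loan B: at 6.40% the monthly rate is 0.0053333, so the payment is 816,250 × 0.0053333 / (1 − 1.0053333^−120) = €9,226.88.
Monthly savings = €9,540.58 − €9,226.88 = €313.70.
Break-even = €12,500.00 / €313.70 = 39.85 → 40 months.

40 months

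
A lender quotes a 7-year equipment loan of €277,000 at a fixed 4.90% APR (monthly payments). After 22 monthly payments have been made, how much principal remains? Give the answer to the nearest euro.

€213,352

With monthly rate i = 4.9%/12 = 0.0040833, the balance after k of n payments is P · [(1+i)^n − (1+i)^k] / [(1+i)^n − 1].
(1+0.0040833)^84 = 1.40818495 and (1+0.0040833)^22 = 1.09379185, so the balance is 277,000 × (1.40818495 − 1.09379185) / (1.40818495 − 1) = €213,351.54.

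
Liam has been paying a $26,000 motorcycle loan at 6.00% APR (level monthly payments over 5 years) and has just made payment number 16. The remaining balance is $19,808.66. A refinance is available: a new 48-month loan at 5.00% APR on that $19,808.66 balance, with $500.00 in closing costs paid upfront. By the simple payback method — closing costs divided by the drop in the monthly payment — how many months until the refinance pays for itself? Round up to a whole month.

Current payment = 26,000 × 6%/12 / (1 − (1+0.0050000)^−60) = $502.65.
Refinanced payment = 19,808.66 × 0.0041667 / (1 − (1+0.0041667)^−48) = $456.18.
Monthly savings = $502.65 − $456.18 = $46.47.
Break-even = $500.00 / $46.47 = 10.76 → 11 months.

11 months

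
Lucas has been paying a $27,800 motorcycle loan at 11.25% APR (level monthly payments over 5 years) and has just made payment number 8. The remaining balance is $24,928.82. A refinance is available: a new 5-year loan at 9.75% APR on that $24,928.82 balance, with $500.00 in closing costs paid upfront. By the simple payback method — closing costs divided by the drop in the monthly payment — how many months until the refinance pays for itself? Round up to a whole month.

7 months

Current payment = 27,800 × 11.25%/12 / (1 − (1+0.0093750)^−60) = $607.91.
Refinanced payment = 24,928.82 × 0.0081250 / (1 − (1+0.0081250)^−60) = $526.60.
Monthly savings = $607.91 − $526.60 = $81.31.
Break-even = $500.00 / $81.31 = 6.15 → 7 months.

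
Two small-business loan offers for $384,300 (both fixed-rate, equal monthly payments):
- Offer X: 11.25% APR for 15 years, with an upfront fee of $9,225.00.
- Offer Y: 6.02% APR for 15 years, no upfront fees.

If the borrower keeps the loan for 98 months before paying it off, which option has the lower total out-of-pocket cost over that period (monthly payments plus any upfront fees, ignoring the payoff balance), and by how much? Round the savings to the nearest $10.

Offer X: at 11.25% the monthly rate is 0.0093750, so the payment is 384,300 × 0.0093750 / (1 − 1.0093750^−180) = $4,428.46.
Offer Y: at 6.02% the monthly rate is 0.0050167, so the payment is 384,300 × 0.0050167 / (1 − 1.0050167^−180) = $3,247.10.
Over 98 months: Offer X costs 98 × $4,428.46 + $9,225.00 = $443,214.08; Offer Y costs 98 × $3,247.10 = $318,215.80.
Offer Y is cheaper by $443,214.08 − $318,215.80 = $124,998.28.

Offer Y by $125,000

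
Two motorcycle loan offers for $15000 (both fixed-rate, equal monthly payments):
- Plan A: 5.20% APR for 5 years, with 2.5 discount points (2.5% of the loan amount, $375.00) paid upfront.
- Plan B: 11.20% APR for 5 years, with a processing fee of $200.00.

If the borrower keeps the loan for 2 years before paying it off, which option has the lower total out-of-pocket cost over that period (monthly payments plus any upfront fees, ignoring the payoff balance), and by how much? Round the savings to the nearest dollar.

Plan A by $862

Plan A: monthly rate = 5.2%/12 = 0.0043333; payment = 15,000 × 0.0043333 / (1 − (1+0.0043333)^−60) = $284.44.
Plan B: at 11.20% the monthly rate is 0.0093333, so the payment is 15,000 × 0.0093333 / (1 − 1.0093333^−60) = $327.63.
Over 24 months: Plan A costs 24 × $284.44 + $375.00 = $7,201.56; Plan B costs 24 × $327.63 + $200.00 = $8,063.12.
Plan A is cheaper by $8,063.12 − $7,201.56 = $861.56.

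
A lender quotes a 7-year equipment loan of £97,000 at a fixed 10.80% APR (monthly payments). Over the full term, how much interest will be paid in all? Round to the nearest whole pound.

At 10.80% the monthly rate is 0.0090000, so the payment is 97,000 × 0.0090000 / (1 − 1.0090000^−84) = £1,650.69.
Total paid = 84 × £1,650.69 = £138,657.96; interest = £138,657.96 − £97,000 = £41,657.96.

£41,658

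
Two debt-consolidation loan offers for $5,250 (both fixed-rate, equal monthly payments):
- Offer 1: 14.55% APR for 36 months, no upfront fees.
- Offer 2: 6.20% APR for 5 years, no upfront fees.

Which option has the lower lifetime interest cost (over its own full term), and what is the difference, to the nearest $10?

Offer 1: monthly rate = 14.55%/12 = 0.0121250; payment = 5,250 × 0.0121250 / (1 − (1+0.0121250)^−36) = $180.84.
Total interest on Offer 1 = 36 × $180.84 − $5,250 = $1,260.24.
Offer 2: monthly rate = 6.2%/12 = 0.0051667; payment = 5,250 × 0.0051667 / (1 − (1+0.0051667)^−60) = $101.99.
Total interest on Offer 2 = 60 × $101.99 − $5,250 = $869.40.
Offer 2 is lower by $390.84.

Offer 2 by $390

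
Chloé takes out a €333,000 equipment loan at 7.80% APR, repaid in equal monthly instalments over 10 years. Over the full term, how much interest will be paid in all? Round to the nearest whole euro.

At 7.80% the monthly rate is 0.0065000, so the payment is 333,000 × 0.0065000 / (1 − 1.0065000^−120) = €4,005.10.
Total paid = 120 × €4,005.10 = €480,612.00; interest = €480,612.00 − €333,000 = €147,612.00.

€147,612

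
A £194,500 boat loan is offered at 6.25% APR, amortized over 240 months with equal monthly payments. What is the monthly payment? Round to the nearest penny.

At 6.25% the monthly rate is 0.0052083, so the payment is 194,500 × 0.0052083 / (1 − 1.0052083^−240) = £1,421.66.

£1,421.66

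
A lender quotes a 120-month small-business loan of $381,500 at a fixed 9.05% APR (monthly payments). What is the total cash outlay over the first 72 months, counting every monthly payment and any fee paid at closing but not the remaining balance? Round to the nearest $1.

$348,697

Monthly rate = 9.05%/12 = 0.0075417; payment = 381,500 × 0.0075417 / (1 − (1+0.0075417)^−120) = $4,843.01.
Total outlay = 72 × $4,843.01 = $348,696.72.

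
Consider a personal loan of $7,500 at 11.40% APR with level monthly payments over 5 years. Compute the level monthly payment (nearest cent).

$164.57

Monthly rate = 11.4%/12 = 0.0095000; payment = 7,500 × 0.0095000 / (1 − (1+0.0095000)^−60) = $164.57.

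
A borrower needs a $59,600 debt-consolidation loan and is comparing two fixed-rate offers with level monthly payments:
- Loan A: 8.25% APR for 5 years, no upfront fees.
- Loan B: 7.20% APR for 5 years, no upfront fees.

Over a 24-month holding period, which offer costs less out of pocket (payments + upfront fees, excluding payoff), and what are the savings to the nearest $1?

Loan A: at 8.25% the monthly rate is 0.0068750, so the payment is 59,600 × 0.0068750 / (1 − 1.0068750^−60) = $1,215.62.
Loan B: at 7.20% the monthly rate is 0.0060000, so the payment is 59,600 × 0.0060000 / (1 − 1.0060000^−60) = $1,185.78.
Over 24 months: Loan A costs 24 × $1,215.62 = $29,174.88; Loan B costs 24 × $1,185.78 = $28,458.72.
Loan B is cheaper by $29,174.88 − $28,458.72 = $716.16.

Loan B by $716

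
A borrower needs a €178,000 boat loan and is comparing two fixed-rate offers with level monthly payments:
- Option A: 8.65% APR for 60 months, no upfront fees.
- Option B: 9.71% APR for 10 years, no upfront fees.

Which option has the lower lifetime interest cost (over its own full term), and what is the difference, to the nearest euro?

Option A by €58,966

Option A: at 8.65% the monthly rate is 0.0072083, so the payment is 178,000 × 0.0072083 / (1 − 1.0072083^−60) = €3,664.82.
Total interest on Option A = 60 × €3,664.82 − €178,000 = €41,889.20.
Option B: at 9.71% the monthly rate is 0.0080917, so the payment is 178,000 × 0.0080917 / (1 − 1.0080917^−120) = €2,323.79.
Total interest on Option B = 120 × €2,323.79 − €178,000 = €100,854.80.
Option A is lower by €58,965.60.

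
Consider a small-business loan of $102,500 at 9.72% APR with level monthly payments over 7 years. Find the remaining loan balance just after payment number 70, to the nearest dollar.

$22,241

With monthly rate i = 9.72%/12 = 0.0081000, the balance after k of n payments is P · [(1+i)^n − (1+i)^k] / [(1+i)^n − 1].
(1+0.0081000)^84 = 1.96926262 and (1+0.0081000)^70 = 1.75894813, so the balance is 102,500 × (1.96926262 − 1.75894813) / (1.96926262 − 1) = $22,240.86.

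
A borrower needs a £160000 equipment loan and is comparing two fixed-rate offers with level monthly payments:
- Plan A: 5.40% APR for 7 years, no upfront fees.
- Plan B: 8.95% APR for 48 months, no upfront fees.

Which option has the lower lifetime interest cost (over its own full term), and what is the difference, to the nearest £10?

Plan B by £1,560

Plan A: at 5.40% the monthly rate is 0.0045000, so the payment is 160,000 × 0.0045000 / (1 − 1.0045000^−84) = £2,291.62.
Total interest on Plan A = 84 × £2,291.62 − £160,000 = £32,496.08.
Plan B: monthly rate = 8.95%/12 = 0.0074583; payment = 160,000 × 0.0074583 / (1 − (1+0.0074583)^−48) = £3,977.81.
Total interest on Plan B = 48 × £3,977.81 − £160,000 = £30,934.88.
Plan B is lower by £1,561.20.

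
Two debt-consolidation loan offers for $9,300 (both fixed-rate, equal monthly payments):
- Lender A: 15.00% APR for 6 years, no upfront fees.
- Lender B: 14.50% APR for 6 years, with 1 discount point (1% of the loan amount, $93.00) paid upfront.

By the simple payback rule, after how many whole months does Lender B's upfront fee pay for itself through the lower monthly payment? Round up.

37 months

Lender A: at 15.00% the monthly rate is 0.0125000, so the payment is 9,300 × 0.0125000 / (1 − 1.0125000^−72) = $196.65.
Lender B: at 14.50% the monthly rate is 0.0120833, so the payment is 9,300 × 0.0120833 / (1 − 1.0120833^−72) = $194.13.
Monthly savings = $196.65 − $194.13 = $2.52.
Break-even = $93.00 / $2.52 = 36.90 → 37 months.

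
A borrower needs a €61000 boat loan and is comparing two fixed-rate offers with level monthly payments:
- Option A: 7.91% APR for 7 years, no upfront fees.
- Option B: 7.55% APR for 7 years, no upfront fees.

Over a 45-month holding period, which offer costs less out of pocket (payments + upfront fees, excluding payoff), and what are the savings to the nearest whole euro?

Option A: at 7.91% the monthly rate is 0.0065917, so the payment is 61,000 × 0.0065917 / (1 − 1.0065917^−84) = €948.03.
Option B: at 7.55% the monthly rate is 0.0062917, so the payment is 61,000 × 0.0062917 / (1 − 1.0062917^−84) = €937.14.
Over 45 months: Option A costs 45 × €948.03 = €42,661.35; Option B costs 45 × €937.14 = €42,171.30.
Option B is cheaper by €42,661.35 − €42,171.30 = €490.05.

Option B by €490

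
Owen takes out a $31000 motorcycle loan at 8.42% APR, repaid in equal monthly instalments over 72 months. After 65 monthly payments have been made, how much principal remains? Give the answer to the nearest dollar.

With monthly rate i = 8.42%/12 = 0.0070167, the balance after k of n payments is P · [(1+i)^n − (1+i)^k] / [(1+i)^n − 1].
(1+0.0070167)^72 = 1.65439575 and (1+0.0070167)^65 = 1.57537082, so the balance is 31,000 × (1.65439575 − 1.57537082) / (1.65439575 − 1) = $3,743.56.

$3,744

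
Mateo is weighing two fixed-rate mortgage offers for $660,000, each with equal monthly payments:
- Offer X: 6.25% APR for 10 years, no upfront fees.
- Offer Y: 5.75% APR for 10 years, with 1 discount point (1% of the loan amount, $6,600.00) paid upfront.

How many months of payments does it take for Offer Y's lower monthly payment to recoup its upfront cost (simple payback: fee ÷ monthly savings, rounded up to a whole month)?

40 months

Offer X: monthly rate = 6.25%/12 = 0.0052083; payment = 660,000 × 0.0052083 / (1 − (1+0.0052083)^−120) = $7,410.49.
Offer Y: at 5.75% the monthly rate is 0.0047917, so the payment is 660,000 × 0.0047917 / (1 − 1.0047917^−120) = $7,244.77.
Monthly savings = $7,410.49 − $7,244.77 = $165.72.
Break-even = $6,600.00 / $165.72 = 39.83 → 40 months.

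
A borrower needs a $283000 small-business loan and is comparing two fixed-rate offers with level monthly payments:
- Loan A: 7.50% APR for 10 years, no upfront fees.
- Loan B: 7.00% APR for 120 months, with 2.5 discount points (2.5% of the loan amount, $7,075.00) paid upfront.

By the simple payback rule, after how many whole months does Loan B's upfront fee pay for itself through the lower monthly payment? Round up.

Loan A: at 7.50% the monthly rate is 0.0062500, so the payment is 283,000 × 0.0062500 / (1 − 1.0062500^−120) = $3,359.26.
Loan B: at 7.00% the monthly rate is 0.0058333, so the payment is 283,000 × 0.0058333 / (1 − 1.0058333^−120) = $3,285.87.
Monthly savings = $3,359.26 − $3,285.87 = $73.39.
Break-even = $7,075.00 / $73.39 = 96.40 → 97 months.

97 months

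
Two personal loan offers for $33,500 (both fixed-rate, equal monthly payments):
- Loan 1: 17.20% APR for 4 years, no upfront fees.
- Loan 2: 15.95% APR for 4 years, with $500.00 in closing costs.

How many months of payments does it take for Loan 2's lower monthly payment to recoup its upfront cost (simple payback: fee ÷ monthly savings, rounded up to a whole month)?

24 months

Loan 1: at 17.20% the monthly rate is 0.0143333, so the payment is 33,500 × 0.0143333 / (1 − 1.0143333^−48) = $970.11.
Loan 2: monthly rate = 15.95%/12 = 0.0132917; payment = 33,500 × 0.0132917 / (1 − (1+0.0132917)^−48) = $948.54.
Monthly savings = $970.11 − $948.54 = $21.57.
Break-even = $500.00 / $21.57 = 23.18 → 24 months.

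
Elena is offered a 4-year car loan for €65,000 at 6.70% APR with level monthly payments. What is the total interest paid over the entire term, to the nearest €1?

€9,279

At 6.70% the monthly rate is 0.0055833, so the payment is 65,000 × 0.0055833 / (1 − 1.0055833^−48) = €1,547.47.
Total paid = 48 × €1,547.47 = €74,278.56; interest = €74,278.56 − €65,000 = €9,278.56.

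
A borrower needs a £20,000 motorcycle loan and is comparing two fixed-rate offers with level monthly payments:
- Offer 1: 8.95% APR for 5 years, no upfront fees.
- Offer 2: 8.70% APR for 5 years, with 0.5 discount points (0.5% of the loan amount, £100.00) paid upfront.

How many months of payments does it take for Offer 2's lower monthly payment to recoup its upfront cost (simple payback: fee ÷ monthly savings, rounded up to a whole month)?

Offer 1: at 8.95% the monthly rate is 0.0074583, so the payment is 20,000 × 0.0074583 / (1 − 1.0074583^−60) = £414.68.
Offer 2: monthly rate = 8.7%/12 = 0.0072500; payment = 20,000 × 0.0072500 / (1 − (1+0.0072500)^−60) = £412.26.
Monthly savings = £414.68 − £412.26 = £2.42.
Break-even = £100.00 / £2.42 = 41.32 → 42 months.

42 months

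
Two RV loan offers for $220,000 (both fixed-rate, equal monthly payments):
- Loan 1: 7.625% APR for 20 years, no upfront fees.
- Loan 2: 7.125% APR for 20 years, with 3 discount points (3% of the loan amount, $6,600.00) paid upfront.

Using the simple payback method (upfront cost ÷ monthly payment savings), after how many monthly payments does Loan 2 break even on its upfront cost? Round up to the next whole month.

Loan 1: at 7.625% the monthly rate is 0.0063542, so the payment is 220,000 × 0.0063542 / (1 − 1.0063542^−240) = $1,789.16.
Loan 2: at 7.125% the monthly rate is 0.0059375, so the payment is 220,000 × 0.0059375 / (1 − 1.0059375^−240) = $1,722.20.
Monthly savings = $1,789.16 − $1,722.20 = $66.96.
Break-even = $6,600.00 / $66.96 = 98.57 → 99 months.

99 months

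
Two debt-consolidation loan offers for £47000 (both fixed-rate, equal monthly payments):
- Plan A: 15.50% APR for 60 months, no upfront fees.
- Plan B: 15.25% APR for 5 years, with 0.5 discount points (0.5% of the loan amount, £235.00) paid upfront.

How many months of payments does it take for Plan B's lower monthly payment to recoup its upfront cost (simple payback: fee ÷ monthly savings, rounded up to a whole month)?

38 months

Plan A: monthly rate = 15.5%/12 = 0.0129167; payment = 47,000 × 0.0129167 / (1 − (1+0.0129167)^−60) = £1,130.50.
Plan B: at 15.25% the monthly rate is 0.0127083, so the payment is 47,000 × 0.0127083 / (1 − 1.0127083^−60) = £1,124.30.
Monthly savings = £1,130.50 − £1,124.30 = £6.20.
Break-even = £235.00 / £6.20 = 37.90 → 38 months.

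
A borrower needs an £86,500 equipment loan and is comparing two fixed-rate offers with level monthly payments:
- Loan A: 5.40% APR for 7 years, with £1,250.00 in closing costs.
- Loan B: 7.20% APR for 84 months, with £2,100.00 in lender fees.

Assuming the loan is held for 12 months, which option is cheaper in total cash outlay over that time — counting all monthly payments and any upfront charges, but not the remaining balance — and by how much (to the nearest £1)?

Loan A by £1,751

Loan A: at 5.40% the monthly rate is 0.0045000, so the payment is 86,500 × 0.0045000 / (1 − 1.0045000^−84) = £1,238.91.
Loan B: at 7.20% the monthly rate is 0.0060000, so the payment is 86,500 × 0.0060000 / (1 − 1.0060000^−84) = £1,313.99.
Over 12 months: Loan A costs 12 × £1,238.91 + £1,250.00 = £16,116.92; Loan B costs 12 × £1,313.99 + £2,100.00 = £17,867.88.
Loan A is cheaper by £17,867.88 − £16,116.92 = £1,750.96.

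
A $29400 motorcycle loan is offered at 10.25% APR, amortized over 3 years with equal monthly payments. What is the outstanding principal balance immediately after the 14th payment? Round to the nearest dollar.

$19,022

With monthly rate i = 10.25%/12 = 0.0085417, the balance after k of n payments is P · [(1+i)^n − (1+i)^k] / [(1+i)^n − 1].
(1+0.0085417)^36 = 1.35824598 and (1+0.0085417)^14 = 1.12645497, so the balance is 29,400 × (1.35824598 − 1.12645497) / (1.35824598 − 1) = $19,022.28.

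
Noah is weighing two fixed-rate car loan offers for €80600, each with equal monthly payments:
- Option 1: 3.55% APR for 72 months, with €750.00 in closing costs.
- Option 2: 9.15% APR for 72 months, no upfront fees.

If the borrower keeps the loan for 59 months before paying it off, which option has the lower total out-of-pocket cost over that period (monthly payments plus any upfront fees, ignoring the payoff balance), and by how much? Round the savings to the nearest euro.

Option 1 by €11,895

Option 1: monthly rate = 3.55%/12 = 0.0029583; payment = 80,600 × 0.0029583 / (1 − (1+0.0029583)^−72) = €1,244.54.
Option 2: at 9.15% the monthly rate is 0.0076250, so the payment is 80,600 × 0.0076250 / (1 − 1.0076250^−72) = €1,458.87.
Over 59 months: Option 1 costs 59 × €1,244.54 + €750.00 = €74,177.86; Option 2 costs 59 × €1,458.87 = €86,073.33.
Option 1 is cheaper by €86,073.33 − €74,177.86 = €11,895.47.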